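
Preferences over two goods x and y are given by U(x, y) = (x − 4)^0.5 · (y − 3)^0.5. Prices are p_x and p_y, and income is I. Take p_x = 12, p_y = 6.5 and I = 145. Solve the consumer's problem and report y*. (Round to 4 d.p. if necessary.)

y* = 8.9615

Discretionary income = 145 − 4·12 − 3·6.5 = 77.5; y* = 3 + 0.5·77.5/6.5 = 8.9615.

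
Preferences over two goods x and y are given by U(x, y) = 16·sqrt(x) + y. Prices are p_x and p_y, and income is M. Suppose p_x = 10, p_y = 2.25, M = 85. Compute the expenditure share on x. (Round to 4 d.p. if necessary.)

MU_x = 8/√x, MU_y = 1. Tangency: 8/√x = p_x/p_y.
Thus x* = (8·p_y/p_x)² — independent of M — with the rest of income spent on y.
Plugging in: x* = (8·2.25/10)² = 3.24, y* = 23.3778.
Expenditure on x: 10·3.24 = 32.4; share = 0.3812.

share on x = 0.3812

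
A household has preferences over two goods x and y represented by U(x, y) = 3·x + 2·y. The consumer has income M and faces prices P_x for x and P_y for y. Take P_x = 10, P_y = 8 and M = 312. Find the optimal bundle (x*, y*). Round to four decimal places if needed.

Linear utility — the consumer picks whichever good has higher MU/price: 3/10 = 0.3 vs 2/8 = 0.25.
x gives more utility per dollar, so spend all income on x: x* = M/P_x, y* = 0.
Numerically: x* = 31.2, y* = 0.

x* = 31.2, y* = 0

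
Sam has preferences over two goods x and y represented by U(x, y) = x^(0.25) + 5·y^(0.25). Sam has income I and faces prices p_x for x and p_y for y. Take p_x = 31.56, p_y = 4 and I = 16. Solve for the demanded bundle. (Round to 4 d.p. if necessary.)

MU_x ∝ x^(-0.75), MU_y ∝ 5·y^(-0.75), so MRS = (1/5)·(y/x)^(0.75) = p_x/p_y.
Solve for the ratio: y/x = [5·p_x/p_y]^(4/3).
With the ratio pinned down, the budget gives x* = I/(p_x + p_y·(y/x)) and y* = (y/x)·x*.
Numerically y/x = 134.295876, so x* = 16/(31.56 + 4·134.295876) = 0.0281 and y* = 134.295876·0.0281 = 3.778.

x* = 0.0281, y* = 3.778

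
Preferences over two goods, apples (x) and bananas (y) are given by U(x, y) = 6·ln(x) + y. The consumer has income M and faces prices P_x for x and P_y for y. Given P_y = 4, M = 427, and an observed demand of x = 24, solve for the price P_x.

P_x = 1

MU_x = 6/x, MU_y = 1. Tangency: 6/x = P_x/P_y.
So x*(P_x,P_y) = 6·P_y/P_x, independent of income; and y* = (M − 6·P_y)/P_y.
Set x* = 24 in the demand function and solve for P_x: P_x = 1.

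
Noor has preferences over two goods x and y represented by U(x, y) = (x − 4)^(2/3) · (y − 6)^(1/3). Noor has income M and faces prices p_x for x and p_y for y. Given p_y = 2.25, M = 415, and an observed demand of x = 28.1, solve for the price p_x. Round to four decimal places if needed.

MRS = 2·(y−6)/(x−4). Tangency with p_x/p_y gives y−6 = (1/2)·(p_x/p_y)·(x−4).
Substituting into the budget: x* = 4 + 2/3·(M − 4·p_x − 6·p_y)/p_x, and y* = 6 + 1/3·(…)/p_y.
Set x* = 28.1 in the demand function and solve for p_x: p_x = 10.

p_x = 10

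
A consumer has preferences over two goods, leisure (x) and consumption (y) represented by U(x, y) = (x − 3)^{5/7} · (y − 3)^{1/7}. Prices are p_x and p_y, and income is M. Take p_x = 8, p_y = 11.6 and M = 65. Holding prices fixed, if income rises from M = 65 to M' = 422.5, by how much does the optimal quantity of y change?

This is Cobb-Douglas in (x−3, y−3): tangency gives 5/7·p_y·(y−3) = 1/7·p_x·(x−3).
After buying the subsistence bundle (3, 3), a share 5/6 of the remaining income goes to x: x* = 3 + 5/6·(M − 3p_x − 3p_y)/p_x.
Discretionary income = 65 − 3·8 − 3·11.6 = 6.2; y* = 3 + 1/6·6.2/11.6 = 3.0891.
At M' = 422.5: y* = 8.2256. Change: 8.2256 − 3.0891 = 5.1365.

Δy* = 5.1365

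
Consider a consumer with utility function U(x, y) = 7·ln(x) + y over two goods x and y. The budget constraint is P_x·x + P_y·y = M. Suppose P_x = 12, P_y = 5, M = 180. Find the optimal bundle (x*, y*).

x* = 2.9167, y* = 29

Set MRS = P_x/P_y: (7/x)/1 = P_x/P_y.
So x*(P_x,P_y) = 7·P_y/P_x, independent of income; and y* = (M − 7·P_y)/P_y.
At the given prices: x* = 7·5/12 = 2.9167, and y* = 29.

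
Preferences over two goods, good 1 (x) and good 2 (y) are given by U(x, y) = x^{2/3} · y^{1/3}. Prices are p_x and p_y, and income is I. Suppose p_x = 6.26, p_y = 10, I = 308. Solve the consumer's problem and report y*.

y* = 10.2667

Tangency: MRS = 2·y/x = p_x/p_y.
Rearranging, p_y·y = (1/2)·p_x·x. Substituting into the budget gives p_x·x·(1 + (1/2)) = I.
Demand: x*(p_x,p_y,I) = 2/3·I/p_x and y* = 1/3·I/p_y.
At p_x=6.26, p_y=10, I=308: y* = 1/3·308/10 = 10.2667.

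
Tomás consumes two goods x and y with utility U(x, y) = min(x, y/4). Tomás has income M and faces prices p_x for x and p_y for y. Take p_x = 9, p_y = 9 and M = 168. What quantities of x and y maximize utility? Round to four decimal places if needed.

x* = 3.7333, y* = 14.9333

Demand: x*(p_x,p_y,M) = M/(p_x + 4·p_y), y* = 4·M/(p_x + 4·p_y).
Here 9 + 4·9 = 45, giving x* = 3.7333 and y* = 14.9333.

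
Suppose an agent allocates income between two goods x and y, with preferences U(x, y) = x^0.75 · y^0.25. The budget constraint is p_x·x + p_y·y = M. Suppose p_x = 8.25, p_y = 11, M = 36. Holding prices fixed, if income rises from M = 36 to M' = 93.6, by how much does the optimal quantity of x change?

Δx* = 5.2364

Demand: x*(p_x,p_y,M) = 0.75·M/p_x and y* = 0.25·M/p_y.
At p_x=8.25, p_y=11, M=36: x* = 0.75·36/8.25 = 3.2727.
At M' = 93.6: x* = 8.5091. Change: 8.5091 − 3.2727 = 5.2364.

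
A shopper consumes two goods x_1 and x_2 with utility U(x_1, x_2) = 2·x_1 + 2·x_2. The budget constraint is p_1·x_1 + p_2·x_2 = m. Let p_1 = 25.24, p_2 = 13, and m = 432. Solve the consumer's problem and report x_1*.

x_1* = 0

Perfect substitutes: compare marginal utility per dollar. 2/p_1 vs 2/p_2 → 0.0792 vs 0.1538.
x_2 gives more utility per dollar, so spend all income on x_2: x_2* = m/p_2, x_1* = 0.
Numerically: x_1* = 0, x_2* = 33.2308.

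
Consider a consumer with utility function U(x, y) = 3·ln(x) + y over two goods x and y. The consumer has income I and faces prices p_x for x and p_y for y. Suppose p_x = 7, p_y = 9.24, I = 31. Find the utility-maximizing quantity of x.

x* = 3.96

So x*(p_x,p_y) = 3·p_y/p_x, independent of income; and y* = (I − 3·p_y)/p_y.
At the given prices: x* = 3·9.24/7 = 3.96.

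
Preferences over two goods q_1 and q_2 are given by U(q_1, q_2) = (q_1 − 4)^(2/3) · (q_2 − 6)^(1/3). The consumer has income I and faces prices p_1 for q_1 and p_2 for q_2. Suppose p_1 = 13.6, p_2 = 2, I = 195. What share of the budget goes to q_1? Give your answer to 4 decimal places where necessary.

share on q_1 = 0.7186

This is Cobb-Douglas in (q_1−4, q_2−6): tangency gives 2/3·p_2·(q_2−6) = 1/3·p_1·(q_1−4).
Substituting into the budget: q_1* = 4 + 2/3·(I − 4·p_1 − 6·p_2)/p_1, and q_2* = 6 + 1/3·(…)/p_2.
Discretionary income = 195 − 4·13.6 − 6·2 = 128.6; q_1* = 4 + 2/3·128.6/13.6 = 10.3039; q_2* = 6 + 1/3·128.6/2 = 27.4333.
Expenditure on q_1: 13.6·10.3039 = 140.1333; share = 0.7186.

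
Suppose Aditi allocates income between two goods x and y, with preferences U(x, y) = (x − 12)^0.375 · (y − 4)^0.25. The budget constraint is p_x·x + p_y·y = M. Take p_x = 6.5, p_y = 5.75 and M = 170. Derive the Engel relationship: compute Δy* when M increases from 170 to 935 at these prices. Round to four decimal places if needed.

Δy* = 53.2174

Let x' = x−12, y' = y−4. MRS = (3/2)·y'/x' = p_x/p_y.
Substituting into the budget: x* = 12 + 0.6·(M − 12·p_x − 4·p_y)/p_x, and y* = 4 + 0.4·(…)/p_y.
Discretionary income = 170 − 12·6.5 − 4·5.75 = 69; y* = 4 + 0.4·69/5.75 = 8.8.
At M' = 935: y* = 62.0174. Change: 62.0174 − 8.8 = 53.2174.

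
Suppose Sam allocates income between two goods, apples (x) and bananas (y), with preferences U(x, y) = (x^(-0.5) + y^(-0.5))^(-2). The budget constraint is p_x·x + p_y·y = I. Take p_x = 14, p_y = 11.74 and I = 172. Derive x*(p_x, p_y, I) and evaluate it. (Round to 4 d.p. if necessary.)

x* = 6.3231

From the CES first-order condition, (y/x)^(1.5) = p_x/p_y.
Solve for the ratio: y/x = [p_x/p_y]^(2/3).
With the ratio pinned down, the budget gives x* = I/(p_x + p_y·(y/x)) and y* = (y/x)·x*.
Numerically y/x = 1.124536, so x* = 172/(14 + 11.74·1.124536) = 6.3231.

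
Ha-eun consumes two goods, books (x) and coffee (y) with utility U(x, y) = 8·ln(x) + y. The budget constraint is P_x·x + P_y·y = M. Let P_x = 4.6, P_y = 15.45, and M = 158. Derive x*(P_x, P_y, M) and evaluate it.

MU_x = 8/x, MU_y = 1. Tangency: 8/x = P_x/P_y.
So x*(P_x,P_y) = 8·P_y/P_x, independent of income; and y* = (M − 8·P_y)/P_y.
At the given prices: x* = 8·15.45/4.6 = 26.8696.

x* = 26.8696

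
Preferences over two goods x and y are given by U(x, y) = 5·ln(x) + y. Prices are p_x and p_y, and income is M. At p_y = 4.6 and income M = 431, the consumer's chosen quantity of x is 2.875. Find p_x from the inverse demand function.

p_x = 8

Set MRS = p_x/p_y: (5/x)/1 = p_x/p_y.
So x*(p_x,p_y) = 5·p_y/p_x, independent of income; and y* = (M − 5·p_y)/p_y.
Set x* = 2.875 in the demand function and solve for p_x: p_x = 8.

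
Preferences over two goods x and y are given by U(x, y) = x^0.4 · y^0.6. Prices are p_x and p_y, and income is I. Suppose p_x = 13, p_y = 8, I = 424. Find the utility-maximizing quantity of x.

x* = 13.0462

MU_x/MU_y = (0.4·y)/(0.6·x); tangency sets this equal to p_x/p_y.
Rearranging, p_y·y = (3/2)·p_x·x. Substituting into the budget gives p_x·x·(1 + (3/2)) = I.
Demand: x*(p_x,p_y,I) = 0.4·I/p_x and y* = 0.6·I/p_y.
At p_x=13, p_y=8, I=424: x* = 0.4·424/13 = 13.0462.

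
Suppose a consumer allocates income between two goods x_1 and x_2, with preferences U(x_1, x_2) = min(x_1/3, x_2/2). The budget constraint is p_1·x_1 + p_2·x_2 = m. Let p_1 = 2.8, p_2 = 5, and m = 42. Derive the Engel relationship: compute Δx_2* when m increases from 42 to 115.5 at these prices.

Leontief preferences: the optimum is at the kink where x_1/3 = x_2/2, i.e. x_2 = (2/3)·x_1.
Budget: p_1·x_1 + p_2·(2/3)·x_1 = m, so (3·p_1 + 2·p_2)·x_1 = 3·m.
Demand: x_1*(p_1,p_2,m) = 3·m/(3·p_1 + 2·p_2), x_2* = 2·m/(3·p_1 + 2·p_2).
Here 3·2.8 + 2·5 = 18.4, giving x_2* = 4.5652.
At m' = 115.5: x_2* = 12.5543. Change: 12.5543 − 4.5652 = 7.9891.

Δx_2* = 7.9891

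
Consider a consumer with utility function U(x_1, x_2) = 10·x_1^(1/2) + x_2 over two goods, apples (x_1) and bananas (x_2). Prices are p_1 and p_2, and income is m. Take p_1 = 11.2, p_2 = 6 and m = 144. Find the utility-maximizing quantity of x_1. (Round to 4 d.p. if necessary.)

x_1* = 7.1747

Solve: √x_1 = 5·p_2/p_1, so x_1*(p_1,p_2) = (5·p_2/p_1)², and x_2* = (m − p_1·x_1*)/p_2.
Plugging in: x_1* = (5·6/11.2)² = 7.1747.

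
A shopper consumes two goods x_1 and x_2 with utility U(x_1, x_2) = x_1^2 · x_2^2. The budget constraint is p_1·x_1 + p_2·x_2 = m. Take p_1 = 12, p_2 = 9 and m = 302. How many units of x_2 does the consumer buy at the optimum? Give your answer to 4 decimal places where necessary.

At p_1=12, p_2=9, m=302: x_2* = 0.5·302/9 = 16.7778.

x_2* = 16.7778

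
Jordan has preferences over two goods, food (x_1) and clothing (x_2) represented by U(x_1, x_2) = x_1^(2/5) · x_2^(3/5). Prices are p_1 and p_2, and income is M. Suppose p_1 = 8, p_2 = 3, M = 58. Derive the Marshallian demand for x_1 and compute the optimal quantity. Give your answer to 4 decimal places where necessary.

Tangency: MRS = (2/3)·x_2/x_1 = p_1/p_2.
Rearranging, p_2·x_2 = (3/2)·p_1·x_1. Substituting into the budget gives p_1·x_1·(1 + (3/2)) = M.
Demand: x_1*(p_1,p_2,M) = 0.4·M/p_1 and x_2* = 0.6·M/p_2.
At p_1=8, p_2=3, M=58: x_1* = 0.4·58/8 = 2.9.

x_1* = 2.9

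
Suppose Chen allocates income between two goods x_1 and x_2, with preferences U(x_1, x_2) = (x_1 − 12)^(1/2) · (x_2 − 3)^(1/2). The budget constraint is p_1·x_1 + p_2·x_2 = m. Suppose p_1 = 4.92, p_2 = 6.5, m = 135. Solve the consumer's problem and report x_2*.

x_2* = 7.3431

Let x_1' = x_1−12, x_2' = x_2−3. MRS = x_2'/x_1' = p_1/p_2.
After buying the subsistence bundle (12, 3), a share 0.5 of the remaining income goes to x_1: x_1* = 12 + 0.5·(m − 12p_1 − 3p_2)/p_1.
Discretionary income = 135 − 12·4.92 − 3·6.5 = 56.46; x_2* = 3 + 0.5·56.46/6.5 = 7.3431.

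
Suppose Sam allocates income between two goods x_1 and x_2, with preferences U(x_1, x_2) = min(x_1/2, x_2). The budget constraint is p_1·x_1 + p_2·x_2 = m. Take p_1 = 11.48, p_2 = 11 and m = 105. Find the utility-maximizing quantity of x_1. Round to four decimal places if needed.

With perfect complements, no substitution: consume in ratio x_1:x_2 = 2:1.
Budget: p_1·x_1 + p_2·(1/2)·x_1 = m, so (2·p_1 + p_2)·x_1 = 2·m.
Demand: x_1*(p_1,p_2,m) = 2·m/(2·p_1 + p_2), x_2* = m/(2·p_1 + p_2).
Here 2·11.48 + 11 = 33.96, giving x_1* = 6.1837.

x_1* = 6.1837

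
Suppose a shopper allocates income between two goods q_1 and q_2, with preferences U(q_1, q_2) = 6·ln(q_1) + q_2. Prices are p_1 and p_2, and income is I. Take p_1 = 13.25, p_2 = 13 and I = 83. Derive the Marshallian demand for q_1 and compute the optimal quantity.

MU_q_1 = 6/q_1, MU_q_2 = 1. Tangency: 6/q_1 = p_1/p_2.
So q_1*(p_1,p_2) = 6·p_2/p_1, independent of income; and q_2* = (I − 6·p_2)/p_2.
At the given prices: q_1* = 6·13/13.25 = 5.8868.

q_1* = 5.8868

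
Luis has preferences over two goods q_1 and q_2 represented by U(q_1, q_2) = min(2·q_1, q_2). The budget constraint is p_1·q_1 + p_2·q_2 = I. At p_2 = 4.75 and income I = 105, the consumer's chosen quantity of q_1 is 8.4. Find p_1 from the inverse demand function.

Leontief preferences: the optimum is at the kink where q_1/1 = q_2/2, i.e. q_2 = 2·q_1.
Budget: p_1·q_1 + p_2·2·q_1 = I, so (p_1 + 2·p_2)·q_1 = I.
Demand: q_1*(p_1,p_2,I) = I/(p_1 + 2·p_2), q_2* = 2·I/(p_1 + 2·p_2).
Set q_1* = 8.4 in the demand function and solve for p_1: p_1 = 3.

p_1 = 3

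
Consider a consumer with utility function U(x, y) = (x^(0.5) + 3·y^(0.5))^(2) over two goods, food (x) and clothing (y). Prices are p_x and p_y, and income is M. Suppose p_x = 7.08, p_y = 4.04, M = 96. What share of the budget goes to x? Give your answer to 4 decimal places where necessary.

MU_x ∝ x^(-0.5), MU_y ∝ 3·y^(-0.5), so MRS = (1/3)·(y/x)^(0.5) = p_x/p_y.
Solve for the ratio: y/x = [3·p_x/p_y]^(2).
With the ratio pinned down, the budget gives x* = M/(p_x + p_y·(y/x)) and y* = (y/x)·x*.
Numerically y/x = 27.640525, so x* = 96/(7.08 + 4.04·27.640525) = 0.8084 and y* = 27.640525·0.8084 = 22.3456.
Expenditure on x: 7.08·0.8084 = 5.7237; share = 0.0596.

share on x = 0.0596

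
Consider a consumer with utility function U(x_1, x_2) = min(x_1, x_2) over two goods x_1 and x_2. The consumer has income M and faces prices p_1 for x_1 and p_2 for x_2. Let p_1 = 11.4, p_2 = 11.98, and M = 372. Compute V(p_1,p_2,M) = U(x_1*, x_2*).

V = 15.911

Leontief preferences: the optimum is at the kink where x_1/1 = x_2/1, i.e. x_2 = x_1.
Budget: p_1·x_1 + p_2·x_1 = M, so (p_1 + p_2)·x_1 = M.
Demand: x_1*(p_1,p_2,M) = M/(p_1 + p_2), x_2* = M/(p_1 + p_2).
Here 11.4 + 11.98 = 23.38, giving x_1* = 15.911 and x_2* = 15.911.
Utility at the optimum: U(15.911, 15.911) = 15.911.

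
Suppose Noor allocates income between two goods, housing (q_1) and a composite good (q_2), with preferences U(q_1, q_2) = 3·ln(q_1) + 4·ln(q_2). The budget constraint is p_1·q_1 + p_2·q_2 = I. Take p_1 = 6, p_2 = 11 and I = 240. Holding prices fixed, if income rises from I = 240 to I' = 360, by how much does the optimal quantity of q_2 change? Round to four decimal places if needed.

Δq_2* = 6.2338

The MRS is (3/4)·q_2/q_1. Set MRS = p_1/p_2.
So 3·p_2·q_2 = 4·p_1·q_1; combined with the budget, a share 3/7 of income goes to q_1.
Demand: q_1*(p_1,p_2,I) = 3/7·I/p_1 and q_2* = 4/7·I/p_2.
At p_1=6, p_2=11, I=240: q_2* = 4/7·240/11 = 12.4675.
At I' = 360: q_2* = 18.7013. Change: 18.7013 − 12.4675 = 6.2338.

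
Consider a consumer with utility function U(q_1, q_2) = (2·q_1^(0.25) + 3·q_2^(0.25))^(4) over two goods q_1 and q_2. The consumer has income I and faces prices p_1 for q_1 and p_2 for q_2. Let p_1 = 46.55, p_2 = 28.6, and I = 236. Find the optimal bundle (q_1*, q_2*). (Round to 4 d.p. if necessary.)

MU_q_1 ∝ 2·q_1^(-0.75), MU_q_2 ∝ 3·q_2^(-0.75), so MRS = (2/3)·(q_2/q_1)^(0.75) = p_1/p_2.
Solve for the ratio: q_2/q_1 = [(3/2)·p_1/p_2]^(4/3).
Substitute q_2 = (q_2/q_1)·q_1 into the budget: q_1* = I/(p_1 + p_2·(q_2/q_1)).
Numerically q_2/q_1 = 3.287455, so q_1* = 236/(46.55 + 28.6·3.287455) = 1.6789 and q_2* = 3.287455·1.6789 = 5.5192.

q_1* = 1.6789, q_2* = 5.5192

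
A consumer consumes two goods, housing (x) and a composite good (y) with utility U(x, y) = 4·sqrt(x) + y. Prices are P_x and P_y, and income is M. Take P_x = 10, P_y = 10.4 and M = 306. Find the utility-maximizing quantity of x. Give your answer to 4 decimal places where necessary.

Plugging in: x* = (2·10.4/10)² = 4.3264.

x* = 4.3264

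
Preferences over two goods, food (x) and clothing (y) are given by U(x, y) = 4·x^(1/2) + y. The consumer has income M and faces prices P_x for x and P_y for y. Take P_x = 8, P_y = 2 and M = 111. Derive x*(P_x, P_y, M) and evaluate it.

Set MRS = P_x/P_y: 2·x^(−1/2) = P_x/P_y.
Solve: √x = 2·P_y/P_x, so x*(P_x,P_y) = (2·P_y/P_x)², and y* = (M − P_x·x*)/P_y.
Plugging in: x* = (2·2/8)² = 0.25.

x* = 0.25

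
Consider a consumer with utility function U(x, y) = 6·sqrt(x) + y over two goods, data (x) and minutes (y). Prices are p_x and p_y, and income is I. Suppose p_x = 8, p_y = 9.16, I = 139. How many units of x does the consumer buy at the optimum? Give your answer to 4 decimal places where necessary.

Utility is quasi-linear in y; the FOC for x is 3/√x = p_x/p_y.
Thus x* = (3·p_y/p_x)² — independent of I — with the rest of income spent on y.
Plugging in: x* = (3·9.16/8)² = 11.7992.

x* = 11.7992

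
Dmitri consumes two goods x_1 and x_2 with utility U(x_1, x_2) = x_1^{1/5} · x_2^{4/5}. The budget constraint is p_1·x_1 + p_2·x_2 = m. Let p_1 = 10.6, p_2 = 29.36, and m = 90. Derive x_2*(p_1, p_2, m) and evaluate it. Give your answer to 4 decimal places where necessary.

x_2* = 2.4523

Tangency: MRS = (1/4)·x_2/x_1 = p_1/p_2.
So 0.2·p_2·x_2 = 0.8·p_1·x_1; combined with the budget, a share 0.2 of income goes to x_1.
Demand: x_1*(p_1,p_2,m) = 0.2·m/p_1 and x_2* = 0.8·m/p_2.
At p_1=10.6, p_2=29.36, m=90: x_2* = 0.8·90/29.36 = 2.4523.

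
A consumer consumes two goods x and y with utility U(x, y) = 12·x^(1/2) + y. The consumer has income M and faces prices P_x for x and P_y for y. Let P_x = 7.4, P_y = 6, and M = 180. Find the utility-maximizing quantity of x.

Set MRS = P_x/P_y: 6·x^(−1/2) = P_x/P_y.
Solve: √x = 6·P_y/P_x, so x*(P_x,P_y) = (6·P_y/P_x)², and y* = (M − P_x·x*)/P_y.
Plugging in: x* = (6·6/7.4)² = 23.6669.

x* = 23.6669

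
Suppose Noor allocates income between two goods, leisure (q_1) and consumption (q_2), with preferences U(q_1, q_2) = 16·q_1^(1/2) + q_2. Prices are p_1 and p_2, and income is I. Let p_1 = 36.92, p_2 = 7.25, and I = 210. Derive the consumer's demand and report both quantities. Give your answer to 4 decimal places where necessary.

q_1* = 2.4679, q_2* = 16.3978

Set MRS = p_1/p_2: 8·q_1^(−1/2) = p_1/p_2.
Thus q_1* = (8·p_2/p_1)² — independent of I — with the rest of income spent on q_2.
Plugging in: q_1* = (8·7.25/36.92)² = 2.4679, q_2* = 16.3978.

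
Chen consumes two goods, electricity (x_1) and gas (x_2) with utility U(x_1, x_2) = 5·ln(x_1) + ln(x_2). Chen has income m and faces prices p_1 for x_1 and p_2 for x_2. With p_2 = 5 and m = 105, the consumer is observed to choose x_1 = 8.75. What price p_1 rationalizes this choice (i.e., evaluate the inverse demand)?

MU_x_1/MU_x_2 = (5·x_2)/(x_1); tangency sets this equal to p_1/p_2.
Rearranging, p_2·x_2 = (1/5)·p_1·x_1. Substituting into the budget gives p_1·x_1·(1 + (1/5)) = m.
Demand: x_1*(p_1,p_2,m) = 5/6·m/p_1 and x_2* = 1/6·m/p_2.
Set x_1* = 8.75 in the demand function and solve for p_1: p_1 = 10.

p_1 = 10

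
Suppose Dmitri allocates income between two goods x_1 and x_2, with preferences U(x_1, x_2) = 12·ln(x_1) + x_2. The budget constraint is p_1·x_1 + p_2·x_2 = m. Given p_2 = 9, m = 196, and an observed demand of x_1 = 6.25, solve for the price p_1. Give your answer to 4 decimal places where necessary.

p_1 = 17.28

MU_x_1 = 12/x_1, MU_x_2 = 1. Tangency: 12/x_1 = p_1/p_2.
So x_1*(p_1,p_2) = 12·p_2/p_1, independent of income; and x_2* = (m − 12·p_2)/p_2.
Set x_1* = 6.25 in the demand function and solve for p_1: p_1 = 17.28.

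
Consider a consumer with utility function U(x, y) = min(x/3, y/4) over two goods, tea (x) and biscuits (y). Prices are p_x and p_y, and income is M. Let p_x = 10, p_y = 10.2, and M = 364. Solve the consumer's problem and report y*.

With perfect complements, no substitution: consume in ratio x:y = 3:4.
Budget: p_x·x + p_y·(4/3)·x = M, so (3·p_x + 4·p_y)·x = 3·M.
Demand: x*(p_x,p_y,M) = 3·M/(3·p_x + 4·p_y), y* = 4·M/(3·p_x + 4·p_y).
Here 3·10 + 4·10.2 = 70.8, giving y* = 20.565.

y* = 20.565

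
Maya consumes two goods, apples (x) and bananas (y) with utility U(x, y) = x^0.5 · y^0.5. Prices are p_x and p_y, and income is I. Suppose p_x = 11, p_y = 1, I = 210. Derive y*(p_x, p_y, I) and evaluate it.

y* = 105

MU_x/MU_y = (0.5·y)/(0.5·x); tangency sets this equal to p_x/p_y.
Rearranging, p_y·y = p_x·x. Substituting into the budget gives p_x·x·(1 + 1) = I.
Demand: x*(p_x,p_y,I) = 0.5·I/p_x and y* = 0.5·I/p_y.
At p_x=11, p_y=1, I=210: y* = 0.5·210/1 = 105.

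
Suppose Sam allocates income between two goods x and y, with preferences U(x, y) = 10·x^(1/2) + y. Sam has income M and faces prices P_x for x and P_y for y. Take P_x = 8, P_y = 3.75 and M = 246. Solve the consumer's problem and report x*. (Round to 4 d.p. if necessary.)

x* = 5.4932

MU_x = 5/√x, MU_y = 1. Tangency: 5/√x = P_x/P_y.
Thus x* = (5·P_y/P_x)² — independent of M — with the rest of income spent on y.
Plugging in: x* = (5·3.75/8)² = 5.4932.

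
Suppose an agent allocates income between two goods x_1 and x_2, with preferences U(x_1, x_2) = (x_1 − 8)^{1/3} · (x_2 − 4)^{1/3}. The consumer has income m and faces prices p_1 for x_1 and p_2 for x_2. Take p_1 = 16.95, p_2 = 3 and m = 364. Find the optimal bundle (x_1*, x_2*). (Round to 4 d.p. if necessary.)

Let x_1' = x_1−8, x_2' = x_2−4. MRS = x_2'/x_1' = p_1/p_2.
After buying the subsistence bundle (8, 4), a share 0.5 of the remaining income goes to x_1: x_1* = 8 + 0.5·(m − 8p_1 − 4p_2)/p_1.
Discretionary income = 364 − 8·16.95 − 4·3 = 216.4; x_1* = 8 + 0.5·216.4/16.95 = 14.3835; x_2* = 4 + 0.5·216.4/3 = 40.0667.

x_1* = 14.3835, x_2* = 40.0667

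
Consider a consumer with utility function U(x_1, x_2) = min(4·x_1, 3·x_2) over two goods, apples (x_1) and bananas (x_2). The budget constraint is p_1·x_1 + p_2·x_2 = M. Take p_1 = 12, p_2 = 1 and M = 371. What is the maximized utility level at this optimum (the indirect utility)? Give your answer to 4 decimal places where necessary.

Leontief preferences: the optimum is at the kink where x_1/3 = x_2/4, i.e. x_2 = (4/3)·x_1.
Budget: p_1·x_1 + p_2·(4/3)·x_1 = M, so (3·p_1 + 4·p_2)·x_1 = 3·M.
Demand: x_1*(p_1,p_2,M) = 3·M/(3·p_1 + 4·p_2), x_2* = 4·M/(3·p_1 + 4·p_2).
Here 3·12 + 4·1 = 40, giving x_1* = 27.825 and x_2* = 37.1.
Utility at the optimum: U(27.825, 37.1) = 111.3.

V = 111.3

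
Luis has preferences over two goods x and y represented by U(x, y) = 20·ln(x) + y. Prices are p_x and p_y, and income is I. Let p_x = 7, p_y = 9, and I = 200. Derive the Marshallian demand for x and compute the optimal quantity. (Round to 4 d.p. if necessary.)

x* = 25.7143

MU_x = 20/x, MU_y = 1. Tangency: 20/x = p_x/p_y.
So x*(p_x,p_y) = 20·p_y/p_x, independent of income; and y* = (I − 20·p_y)/p_y.
At the given prices: x* = 20·9/7 = 25.7143.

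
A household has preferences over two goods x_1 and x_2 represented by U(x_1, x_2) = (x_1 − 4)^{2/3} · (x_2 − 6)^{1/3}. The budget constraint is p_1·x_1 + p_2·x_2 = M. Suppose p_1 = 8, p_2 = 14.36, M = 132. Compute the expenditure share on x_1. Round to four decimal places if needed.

MRS = 2·(x_2−6)/(x_1−4). Tangency with p_1/p_2 gives x_2−6 = (1/2)·(p_1/p_2)·(x_1−4).
After buying the subsistence bundle (4, 6), a share 2/3 of the remaining income goes to x_1: x_1* = 4 + 2/3·(M − 4p_1 − 6p_2)/p_1.
Discretionary income = 132 − 4·8 − 6·14.36 = 13.84; x_1* = 4 + 2/3·13.84/8 = 5.1533; x_2* = 6 + 1/3·13.84/14.36 = 6.3213.
Expenditure on x_1: 8·5.1533 = 41.2267; share = 0.3123.

share on x_1 = 0.3123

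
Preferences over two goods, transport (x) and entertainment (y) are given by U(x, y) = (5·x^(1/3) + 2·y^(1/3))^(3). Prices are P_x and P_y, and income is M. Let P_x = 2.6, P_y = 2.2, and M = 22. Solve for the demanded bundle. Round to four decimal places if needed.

x* = 6.6364, y* = 2.157

MRS = MU_x/MU_y = (5/2)·(y/x)^(2/3). Set equal to P_x/P_y.
Solve for the ratio: y/x = [(2/5)·P_x/P_y]^(1.5).
Substitute y = (y/x)·x into the budget: x* = M/(P_x + P_y·(y/x)).
Numerically y/x = 0.325024, so x* = 22/(2.6 + 2.2·0.325024) = 6.6364 and y* = 0.325024·6.6364 = 2.157.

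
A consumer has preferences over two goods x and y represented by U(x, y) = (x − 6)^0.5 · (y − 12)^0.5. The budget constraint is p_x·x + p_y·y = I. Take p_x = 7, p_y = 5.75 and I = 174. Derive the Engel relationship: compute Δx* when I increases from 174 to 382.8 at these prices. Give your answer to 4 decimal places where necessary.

MRS = (y−12)/(x−6). Tangency with p_x/p_y gives y−12 = (p_x/p_y)·(x−6).
After buying the subsistence bundle (6, 12), a share 0.5 of the remaining income goes to x: x* = 6 + 0.5·(I − 6p_x − 12p_y)/p_x.
Discretionary income = 174 − 6·7 − 12·5.75 = 63; x* = 6 + 0.5·63/7 = 10.5.
At I' = 382.8: x* = 25.4143. Change: 25.4143 − 10.5 = 14.9143.

Δx* = 14.9143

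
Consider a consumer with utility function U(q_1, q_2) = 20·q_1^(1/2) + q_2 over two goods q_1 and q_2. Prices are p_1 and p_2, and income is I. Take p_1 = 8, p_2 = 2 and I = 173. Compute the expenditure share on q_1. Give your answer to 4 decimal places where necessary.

share on q_1 = 0.289

Set MRS = p_1/p_2: 10·q_1^(−1/2) = p_1/p_2.
Thus q_1* = (10·p_2/p_1)² — independent of I — with the rest of income spent on q_2.
Plugging in: q_1* = (10·2/8)² = 6.25, q_2* = 61.5.
Expenditure on q_1: 8·6.25 = 50; share = 0.289.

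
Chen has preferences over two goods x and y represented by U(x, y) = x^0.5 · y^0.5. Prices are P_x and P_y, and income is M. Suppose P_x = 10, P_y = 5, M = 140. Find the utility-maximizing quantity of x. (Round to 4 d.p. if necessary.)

x* = 7

MU_x/MU_y = (0.5·y)/(0.5·x); tangency sets this equal to P_x/P_y.
Rearranging, P_y·y = P_x·x. Substituting into the budget gives P_x·x·(1 + 1) = M.
Demand: x*(P_x,P_y,M) = 0.5·M/P_x and y* = 0.5·M/P_y.
At P_x=10, P_y=5, M=140: x* = 0.5·140/10 = 7.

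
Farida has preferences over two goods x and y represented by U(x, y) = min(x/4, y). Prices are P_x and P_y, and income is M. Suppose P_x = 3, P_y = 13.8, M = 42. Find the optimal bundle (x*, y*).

Leontief preferences: the optimum is at the kink where x/4 = y/1, i.e. y = (1/4)·x.
Budget: P_x·x + P_y·(1/4)·x = M, so (4·P_x + P_y)·x = 4·M.
Demand: x*(P_x,P_y,M) = 4·M/(4·P_x + P_y), y* = M/(4·P_x + P_y).
Here 4·3 + 13.8 = 25.8, giving x* = 6.5116 and y* = 1.6279.

x* = 6.5116, y* = 1.6279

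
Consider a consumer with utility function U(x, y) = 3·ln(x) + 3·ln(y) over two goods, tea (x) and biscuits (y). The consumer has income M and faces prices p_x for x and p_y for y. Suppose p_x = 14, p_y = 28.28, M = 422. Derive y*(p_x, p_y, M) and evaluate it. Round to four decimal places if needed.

y* = 7.4611

Tangency: MRS = y/x = p_x/p_y.
So 3·p_y·y = 3·p_x·x; combined with the budget, a share 0.5 of income goes to x.
Demand: x*(p_x,p_y,M) = 0.5·M/p_x and y* = 0.5·M/p_y.
At p_x=14, p_y=28.28, M=422: y* = 0.5·422/28.28 = 7.4611.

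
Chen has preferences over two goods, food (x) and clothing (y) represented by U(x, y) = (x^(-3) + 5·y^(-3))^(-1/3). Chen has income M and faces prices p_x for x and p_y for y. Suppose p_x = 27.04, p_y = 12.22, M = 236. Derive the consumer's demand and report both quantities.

From the CES first-order condition, (1/5)·(y/x)^(4) = p_x/p_y.
Hence y/x = (5·p_x/p_y)^(1/(4)), i.e. raised to the 0.25 power.
With the ratio pinned down, the budget gives x* = M/(p_x + p_y·(y/x)) and y* = (y/x)·x*.
Numerically y/x = 1.823796, so x* = 236/(27.04 + 12.22·1.823796) = 4.7844 and y* = 1.823796·4.7844 = 8.7258.

x* = 4.7844, y* = 8.7258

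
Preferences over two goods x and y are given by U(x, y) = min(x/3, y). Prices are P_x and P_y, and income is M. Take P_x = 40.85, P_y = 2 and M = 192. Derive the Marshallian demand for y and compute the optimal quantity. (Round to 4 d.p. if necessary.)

y* = 1.5415

Leontief preferences: the optimum is at the kink where x/3 = y/1, i.e. y = (1/3)·x.
Budget: P_x·x + P_y·(1/3)·x = M, so (3·P_x + P_y)·x = 3·M.
Demand: x*(P_x,P_y,M) = 3·M/(3·P_x + P_y), y* = M/(3·P_x + P_y).
Here 3·40.85 + 2 = 124.55, giving y* = 1.5415.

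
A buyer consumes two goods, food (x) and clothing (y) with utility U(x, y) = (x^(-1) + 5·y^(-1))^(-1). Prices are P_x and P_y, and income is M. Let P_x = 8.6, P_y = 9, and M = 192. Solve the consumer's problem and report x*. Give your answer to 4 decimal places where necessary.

MU_x ∝ x^(-2), MU_y ∝ 5·y^(-2), so MRS = (1/5)·(y/x)^(2) = P_x/P_y.
Hence y/x = (5·P_x/P_y)^(1/(2)), i.e. raised to the 0.5 power.
Substitute y = (y/x)·x into the budget: x* = M/(P_x + P_y·(y/x)).
Numerically y/x = 2.185813, so x* = 192/(8.6 + 9·2.185813) = 6.7911.

x* = 6.7911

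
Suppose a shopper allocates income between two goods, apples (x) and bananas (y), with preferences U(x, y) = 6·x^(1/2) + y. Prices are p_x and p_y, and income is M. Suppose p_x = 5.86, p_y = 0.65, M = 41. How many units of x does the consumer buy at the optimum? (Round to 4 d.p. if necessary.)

MU_x = 3/√x, MU_y = 1. Tangency: 3/√x = p_x/p_y.
Thus x* = (3·p_y/p_x)² — independent of M — with the rest of income spent on y.
Plugging in: x* = (3·0.65/5.86)² = 0.1107.

x* = 0.1107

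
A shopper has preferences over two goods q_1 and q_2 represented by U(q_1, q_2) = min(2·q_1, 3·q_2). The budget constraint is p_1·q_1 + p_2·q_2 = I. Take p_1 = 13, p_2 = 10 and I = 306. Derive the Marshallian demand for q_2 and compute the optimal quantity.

With perfect complements, no substitution: consume in ratio q_1:q_2 = 3:2.
Budget: p_1·q_1 + p_2·(2/3)·q_1 = I, so (3·p_1 + 2·p_2)·q_1 = 3·I.
Demand: q_1*(p_1,p_2,I) = 3·I/(3·p_1 + 2·p_2), q_2* = 2·I/(3·p_1 + 2·p_2).
Here 3·13 + 2·10 = 59, giving q_2* = 10.3729.

q_2* = 10.3729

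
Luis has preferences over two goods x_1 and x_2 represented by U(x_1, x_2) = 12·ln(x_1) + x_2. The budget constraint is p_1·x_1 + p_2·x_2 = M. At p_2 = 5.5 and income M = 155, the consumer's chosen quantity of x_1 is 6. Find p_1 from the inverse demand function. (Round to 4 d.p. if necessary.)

MU_x_1 = 12/x_1, MU_x_2 = 1. Tangency: 12/x_1 = p_1/p_2.
So x_1*(p_1,p_2) = 12·p_2/p_1, independent of income; and x_2* = (M − 12·p_2)/p_2.
Set x_1* = 6 in the demand function and solve for p_1: p_1 = 11.

p_1 = 11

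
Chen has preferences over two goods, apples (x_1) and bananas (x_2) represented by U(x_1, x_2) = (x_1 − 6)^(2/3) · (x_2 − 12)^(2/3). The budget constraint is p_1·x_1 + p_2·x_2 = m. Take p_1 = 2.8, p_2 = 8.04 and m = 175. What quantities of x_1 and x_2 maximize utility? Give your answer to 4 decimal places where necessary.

x_1* = 17.0214, x_2* = 15.8383

Let x_1' = x_1−6, x_2' = x_2−12. MRS = x_2'/x_1' = p_1/p_2.
After buying the subsistence bundle (6, 12), a share 0.5 of the remaining income goes to x_1: x_1* = 6 + 0.5·(m − 6p_1 − 12p_2)/p_1.
Discretionary income = 175 − 6·2.8 − 12·8.04 = 61.72; x_1* = 6 + 0.5·61.72/2.8 = 17.0214; x_2* = 12 + 0.5·61.72/8.04 = 15.8383.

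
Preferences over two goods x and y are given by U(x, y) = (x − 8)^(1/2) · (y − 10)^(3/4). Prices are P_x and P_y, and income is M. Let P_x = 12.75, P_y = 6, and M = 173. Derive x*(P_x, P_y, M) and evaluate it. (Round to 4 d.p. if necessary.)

Let x' = x−8, y' = y−10. MRS = (2/3)·y'/x' = P_x/P_y.
After buying the subsistence bundle (8, 10), a share 0.4 of the remaining income goes to x: x* = 8 + 0.4·(M − 8P_x − 10P_y)/P_x.
Discretionary income = 173 − 8·12.75 − 10·6 = 11; x* = 8 + 0.4·11/12.75 = 8.3451.

x* = 8.3451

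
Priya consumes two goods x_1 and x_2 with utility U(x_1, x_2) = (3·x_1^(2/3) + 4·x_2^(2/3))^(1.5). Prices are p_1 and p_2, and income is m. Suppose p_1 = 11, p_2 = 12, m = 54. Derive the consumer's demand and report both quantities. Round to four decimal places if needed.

MRS = MU_x_1/MU_x_2 = (3/4)·(x_2/x_1)^(1/3). Set equal to p_1/p_2.
Hence x_2/x_1 = ((4/3)·p_1/p_2)^(1/(1/3)), i.e. raised to the 3 power.
With the ratio pinned down, the budget gives x_1* = m/(p_1 + p_2·(x_2/x_1)) and x_2* = (x_2/x_1)·x_1*.
Numerically x_2/x_1 = 1.825789, so x_1* = 54/(11 + 12·1.825789) = 1.6409 and x_2* = 1.825789·1.6409 = 2.9959.

x_1* = 1.6409, x_2* = 2.9959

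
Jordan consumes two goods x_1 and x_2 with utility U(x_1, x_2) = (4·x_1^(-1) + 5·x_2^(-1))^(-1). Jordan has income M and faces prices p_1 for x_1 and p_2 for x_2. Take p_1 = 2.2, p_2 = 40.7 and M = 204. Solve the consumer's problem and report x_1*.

x_1* = 15.9631

MU_x_1 ∝ 4·x_1^(-2), MU_x_2 ∝ 5·x_2^(-2), so MRS = (4/5)·(x_2/x_1)^(2) = p_1/p_2.
Solve for the ratio: x_2/x_1 = [(5/4)·p_1/p_2]^(0.5).
Substitute x_2 = (x_2/x_1)·x_1 into the budget: x_1* = M/(p_1 + p_2·(x_2/x_1)).
Numerically x_2/x_1 = 0.259938, so x_1* = 204/(2.2 + 40.7·0.259938) = 15.9631.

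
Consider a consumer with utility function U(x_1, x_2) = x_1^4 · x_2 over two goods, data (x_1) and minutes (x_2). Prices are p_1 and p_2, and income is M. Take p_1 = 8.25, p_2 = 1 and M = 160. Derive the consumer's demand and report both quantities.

Tangency: MRS = 4·x_2/x_1 = p_1/p_2.
Rearranging, p_2·x_2 = (1/4)·p_1·x_1. Substituting into the budget gives p_1·x_1·(1 + (1/4)) = M.
Demand: x_1*(p_1,p_2,M) = 0.8·M/p_1 and x_2* = 0.2·M/p_2.
At p_1=8.25, p_2=1, M=160: x_1* = 0.8·160/8.25 = 15.5152, x_2* = 32.

x_1* = 15.5152, x_2* = 32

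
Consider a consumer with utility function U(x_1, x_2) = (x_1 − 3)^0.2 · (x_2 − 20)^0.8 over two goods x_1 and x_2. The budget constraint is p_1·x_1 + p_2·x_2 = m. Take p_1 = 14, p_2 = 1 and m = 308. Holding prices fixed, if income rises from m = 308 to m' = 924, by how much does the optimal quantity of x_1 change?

Substituting into the budget: x_1* = 3 + 0.2·(m − 3·p_1 − 20·p_2)/p_1, and x_2* = 20 + 0.8·(…)/p_2.
Discretionary income = 308 − 3·14 − 20·1 = 246; x_1* = 3 + 0.2·246/14 = 6.5143.
At m' = 924: x_1* = 15.3143. Change: 15.3143 − 6.5143 = 8.8.

Δx_1* = 8.8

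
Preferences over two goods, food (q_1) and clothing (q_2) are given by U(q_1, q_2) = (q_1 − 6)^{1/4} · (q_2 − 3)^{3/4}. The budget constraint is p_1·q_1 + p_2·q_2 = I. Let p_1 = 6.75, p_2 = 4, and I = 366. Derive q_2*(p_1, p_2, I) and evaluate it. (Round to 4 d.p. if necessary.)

MRS = (1/3)·(q_2−3)/(q_1−6). Tangency with p_1/p_2 gives q_2−3 = 3·(p_1/p_2)·(q_1−6).
Substituting into the budget: q_1* = 6 + 0.25·(I − 6·p_1 − 3·p_2)/p_1, and q_2* = 3 + 0.75·(…)/p_2.
Discretionary income = 366 − 6·6.75 − 3·4 = 313.5; q_2* = 3 + 0.75·313.5/4 = 61.7812.

q_2* = 61.7812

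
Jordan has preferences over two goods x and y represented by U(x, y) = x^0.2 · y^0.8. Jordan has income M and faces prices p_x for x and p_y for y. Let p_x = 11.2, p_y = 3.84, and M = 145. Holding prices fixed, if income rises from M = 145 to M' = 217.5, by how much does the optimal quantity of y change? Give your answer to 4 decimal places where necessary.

The MRS is (1/4)·y/x. Set MRS = p_x/p_y.
So 0.2·p_y·y = 0.8·p_x·x; combined with the budget, a share 0.2 of income goes to x.
Demand: x*(p_x,p_y,M) = 0.2·M/p_x and y* = 0.8·M/p_y.
At p_x=11.2, p_y=3.84, M=145: y* = 0.8·145/3.84 = 30.2083.
At M' = 217.5: y* = 45.3125. Change: 45.3125 − 30.2083 = 15.1042.

Δy* = 15.1042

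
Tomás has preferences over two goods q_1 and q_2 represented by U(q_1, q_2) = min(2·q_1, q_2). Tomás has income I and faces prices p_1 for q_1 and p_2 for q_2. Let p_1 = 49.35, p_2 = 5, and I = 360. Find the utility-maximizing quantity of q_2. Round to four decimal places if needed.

q_2* = 12.1314

Leontief preferences: the optimum is at the kink where q_1/1 = q_2/2, i.e. q_2 = 2·q_1.
Budget: p_1·q_1 + p_2·2·q_1 = I, so (p_1 + 2·p_2)·q_1 = I.
Demand: q_1*(p_1,p_2,I) = I/(p_1 + 2·p_2), q_2* = 2·I/(p_1 + 2·p_2).
Here 49.35 + 2·5 = 59.35, giving q_2* = 12.1314.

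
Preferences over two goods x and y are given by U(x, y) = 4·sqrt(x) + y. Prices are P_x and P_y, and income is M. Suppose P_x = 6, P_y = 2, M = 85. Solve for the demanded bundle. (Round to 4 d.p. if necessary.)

x* = 0.4444, y* = 41.1667

Utility is quasi-linear in y; the FOC for x is 2/√x = P_x/P_y.
Thus x* = (2·P_y/P_x)² — independent of M — with the rest of income spent on y.
Plugging in: x* = (2·2/6)² = 0.4444, y* = 41.1667.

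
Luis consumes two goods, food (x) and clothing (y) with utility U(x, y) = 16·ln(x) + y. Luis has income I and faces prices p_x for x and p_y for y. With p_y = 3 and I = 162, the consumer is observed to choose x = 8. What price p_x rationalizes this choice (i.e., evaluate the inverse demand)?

p_x = 6

MU_x = 16/x, MU_y = 1. Tangency: 16/x = p_x/p_y.
So x*(p_x,p_y) = 16·p_y/p_x, independent of income; and y* = (I − 16·p_y)/p_y.
Set x* = 8 in the demand function and solve for p_x: p_x = 6.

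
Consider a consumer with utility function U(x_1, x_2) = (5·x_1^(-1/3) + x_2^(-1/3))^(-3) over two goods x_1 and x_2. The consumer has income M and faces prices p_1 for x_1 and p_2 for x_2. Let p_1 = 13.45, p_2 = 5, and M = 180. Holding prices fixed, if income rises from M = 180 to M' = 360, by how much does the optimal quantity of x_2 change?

MRS = MU_x_1/MU_x_2 = 5·(x_2/x_1)^(4/3). Set equal to p_1/p_2.
Solve for the ratio: x_2/x_1 = [(1/5)·p_1/p_2]^(0.75).
With the ratio pinned down, the budget gives x_1* = M/(p_1 + p_2·(x_2/x_1)) and x_2* = (x_2/x_1)·x_1*.
Numerically x_2/x_1 = 0.628184, so x_1* = 180/(13.45 + 5·0.628184) = 10.8493 and x_2* = 0.628184·10.8493 = 6.8154.
At M' = 360: x_2* = 13.6307. Change: 13.6307 − 6.8154 = 6.8154.

Δx_2* = 6.8154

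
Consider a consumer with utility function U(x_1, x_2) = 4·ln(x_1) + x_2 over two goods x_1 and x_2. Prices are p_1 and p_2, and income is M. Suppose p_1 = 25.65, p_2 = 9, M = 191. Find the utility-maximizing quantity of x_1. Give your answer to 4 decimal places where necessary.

x_1* = 1.4035

Set MRS = p_1/p_2: (4/x_1)/1 = p_1/p_2.
So x_1*(p_1,p_2) = 4·p_2/p_1, independent of income; and x_2* = (M − 4·p_2)/p_2.
At the given prices: x_1* = 4·9/25.65 = 1.4035.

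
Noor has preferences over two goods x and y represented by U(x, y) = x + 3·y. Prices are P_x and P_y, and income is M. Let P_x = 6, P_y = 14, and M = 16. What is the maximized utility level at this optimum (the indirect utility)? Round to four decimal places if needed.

Linear utility — the consumer picks whichever good has higher MU/price: 1/6 = 0.1667 vs 3/14 = 0.2143.
y gives more utility per dollar, so spend all income on y: y* = M/P_y, x* = 0.
Numerically: x* = 0, y* = 1.1429.
Utility at the optimum: U(0, 1.1429) = 3.4286.

V = 3.4286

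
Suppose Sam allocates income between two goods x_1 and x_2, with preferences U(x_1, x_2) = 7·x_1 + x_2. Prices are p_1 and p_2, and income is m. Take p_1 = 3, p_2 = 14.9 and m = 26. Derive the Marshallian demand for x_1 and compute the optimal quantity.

x_1* = 8.6667

Linear utility — the consumer picks whichever good has higher MU/price: 7/3 = 2.3333 vs 1/14.9 = 0.0671.
x_1 gives more utility per dollar, so spend all income on x_1: x_1* = m/p_1, x_2* = 0.
Numerically: x_1* = 8.6667, x_2* = 0.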